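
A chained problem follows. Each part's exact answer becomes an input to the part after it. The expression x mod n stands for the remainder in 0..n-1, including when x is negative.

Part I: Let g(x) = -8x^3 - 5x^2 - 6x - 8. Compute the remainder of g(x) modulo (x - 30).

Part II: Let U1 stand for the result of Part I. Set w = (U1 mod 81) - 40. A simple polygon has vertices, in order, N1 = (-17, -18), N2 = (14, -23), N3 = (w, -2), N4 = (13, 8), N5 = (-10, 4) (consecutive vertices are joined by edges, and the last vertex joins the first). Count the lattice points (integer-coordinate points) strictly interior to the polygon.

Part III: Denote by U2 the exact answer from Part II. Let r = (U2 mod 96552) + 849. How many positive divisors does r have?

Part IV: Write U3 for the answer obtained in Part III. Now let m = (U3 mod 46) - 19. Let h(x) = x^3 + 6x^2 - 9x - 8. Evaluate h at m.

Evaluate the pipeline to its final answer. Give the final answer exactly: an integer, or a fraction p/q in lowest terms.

-514

Part I: remainder = value at the root: -8*(30)^3 - 5*(30)^2 - 6*(30)^1 - 8 = (-216000) + (-4500) + (-180) + (-8) = -220688; answer -220688
Part II: U1 = -220688; w = -3; cross terms: (-17*-23 - 14*-18)=643, (14*-2 - -3*-23)=-97, (-3*8 - 13*-2)=2, (13*4 - -10*8)=132, (-10*-18 - -17*4)=248; twice the area = |928| = 928; area = 464; boundary points = 1 + 1 + 2 + 1 + 1 = 6; strictly interior points = area - boundary/2 + 1 = 462; answer 462
Part III: U2 = 462; r = 1311; 1311 = 3 * 19 * 23; number of divisors = (1+1) * (1+1) * (1+1) = 8; answer 8
Part IV: U3 = 8; m = -11; 1*(-11)^3 + 6*(-11)^2 - 9*(-11)^1 - 8 = (-1331) + (726) + (99) + (-8) = -514; answer -514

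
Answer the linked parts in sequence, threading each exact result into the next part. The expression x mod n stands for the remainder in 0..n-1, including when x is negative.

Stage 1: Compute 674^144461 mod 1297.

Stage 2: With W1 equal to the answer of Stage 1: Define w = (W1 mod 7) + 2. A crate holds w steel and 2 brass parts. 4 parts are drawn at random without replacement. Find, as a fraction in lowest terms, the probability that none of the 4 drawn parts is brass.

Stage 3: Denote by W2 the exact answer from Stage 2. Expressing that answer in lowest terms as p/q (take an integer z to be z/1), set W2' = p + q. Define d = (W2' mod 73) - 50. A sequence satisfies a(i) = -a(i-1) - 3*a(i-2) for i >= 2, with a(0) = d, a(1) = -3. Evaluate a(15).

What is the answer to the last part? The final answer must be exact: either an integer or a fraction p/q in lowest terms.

104667

Stage 1: squarings mod 1297: 674^1=674, 674^2=326, 674^4=1219, 674^8=896, 674^16=1270, 674^32=729, 674^64=968, 674^128=590, 674^256=504, 674^512=1101, 674^1024=803, 674^2048=200, 674^4096=1090, 674^8192=48, 674^16384=1007, 674^32768=1092, 674^65536=521, 674^131072=368; 674^144461 = 674^1 * 674^4 * 674^8 * 674^64 * 674^1024 * 674^4096 * 674^8192 * 674^131072 = 179 (mod 1297); answer 179
Stage 2: W1 = 179; w = 6; total draws C(8,4) = 70; favorable C(6,4) = 15; P = 3/14; answer 3/14
Stage 3: W2 = 3/14; threaded value p + q = 17; d = -33; a(2) = -1*(-3) - 3*(-33) = 102; iterating: a(2)=102, a(3)=-93, a(4)=-213, a(5)=492, a(6)=147, a(7)=-1623, a(8)=1182, a(9)=3687, a(10)=-7233, a(11)=-3828, a(12)=25527, a(13)=-14043, a(14)=-62538, a(15)=104667; answer 104667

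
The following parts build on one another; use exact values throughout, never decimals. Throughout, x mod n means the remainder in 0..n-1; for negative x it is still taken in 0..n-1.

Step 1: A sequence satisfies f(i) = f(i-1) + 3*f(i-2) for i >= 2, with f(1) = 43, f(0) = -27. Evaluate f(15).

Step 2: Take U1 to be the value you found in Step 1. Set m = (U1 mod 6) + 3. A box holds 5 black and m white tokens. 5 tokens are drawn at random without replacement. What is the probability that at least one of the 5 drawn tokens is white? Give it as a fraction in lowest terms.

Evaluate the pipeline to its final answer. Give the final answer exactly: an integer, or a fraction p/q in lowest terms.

125/126

Step 1: f(2) = 1*(43) + 3*(-27) = -38; iterating: f(2)=-38, f(3)=91, f(4)=-23, f(5)=250, f(6)=181, f(7)=931, f(8)=1474, f(9)=4267, f(10)=8689, f(11)=21490, f(12)=47557, f(13)=112027, f(14)=254698, f(15)=590779; answer 590779
Step 2: U1 = 590779; m = 4; total draws C(9,5) = 126; complement C(5,5) = 1; favorable 126 - 1 = 125; P = 125/126; answer 125/126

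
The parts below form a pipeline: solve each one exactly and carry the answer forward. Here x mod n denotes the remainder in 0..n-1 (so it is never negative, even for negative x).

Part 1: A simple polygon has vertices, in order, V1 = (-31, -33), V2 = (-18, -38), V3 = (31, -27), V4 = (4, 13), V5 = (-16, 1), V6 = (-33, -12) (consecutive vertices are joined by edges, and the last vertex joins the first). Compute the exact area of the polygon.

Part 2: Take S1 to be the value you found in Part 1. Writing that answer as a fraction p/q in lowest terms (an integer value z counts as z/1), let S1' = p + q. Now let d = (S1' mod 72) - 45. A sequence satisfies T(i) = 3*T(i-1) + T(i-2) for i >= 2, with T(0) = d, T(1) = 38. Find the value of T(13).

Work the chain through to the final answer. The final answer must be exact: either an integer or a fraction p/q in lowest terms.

50235158

Part 1: cross terms: (-31*-38 - -18*-33)=584, (-18*-27 - 31*-38)=1664, (31*13 - 4*-27)=511, (4*1 - -16*13)=212, (-16*-12 - -33*1)=225, (-33*-33 - -31*-12)=717; twice the area = |3913| = 3913; area = 3913/2; answer 3913/2
Part 2: S1 = 3913/2; threaded value p + q = 3915; d = -18; T(2) = 3*(38) + 1*(-18) = 96; iterating: T(2)=96, T(3)=326, T(4)=1074, T(5)=3548, T(6)=11718, T(7)=38702, T(8)=127824, T(9)=422174, T(10)=1394346, T(11)=4605212, T(12)=15209982, T(13)=50235158; answer 50235158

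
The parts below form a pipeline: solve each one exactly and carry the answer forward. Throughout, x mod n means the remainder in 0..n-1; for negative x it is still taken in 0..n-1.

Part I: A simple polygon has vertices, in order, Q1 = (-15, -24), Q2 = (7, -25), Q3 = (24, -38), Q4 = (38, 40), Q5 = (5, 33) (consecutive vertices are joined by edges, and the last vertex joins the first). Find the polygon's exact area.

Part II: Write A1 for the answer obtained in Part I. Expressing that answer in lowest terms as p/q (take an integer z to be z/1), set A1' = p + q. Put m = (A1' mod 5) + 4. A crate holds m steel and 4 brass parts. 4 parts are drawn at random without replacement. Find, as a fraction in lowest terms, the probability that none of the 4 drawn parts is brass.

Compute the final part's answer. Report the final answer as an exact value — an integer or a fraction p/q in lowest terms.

5/126

Part I: cross terms: (-15*-25 - 7*-24)=543, (7*-38 - 24*-25)=334, (24*40 - 38*-38)=2404, (38*33 - 5*40)=1054, (5*-24 - -15*33)=375; twice the area = |4710| = 4710; area = 2355; answer 2355
Part II: A1 = 2355; threaded value p + q = 2356; m = 5; total draws C(9,4) = 126; favorable C(5,4) = 5; P = 5/126; answer 5/126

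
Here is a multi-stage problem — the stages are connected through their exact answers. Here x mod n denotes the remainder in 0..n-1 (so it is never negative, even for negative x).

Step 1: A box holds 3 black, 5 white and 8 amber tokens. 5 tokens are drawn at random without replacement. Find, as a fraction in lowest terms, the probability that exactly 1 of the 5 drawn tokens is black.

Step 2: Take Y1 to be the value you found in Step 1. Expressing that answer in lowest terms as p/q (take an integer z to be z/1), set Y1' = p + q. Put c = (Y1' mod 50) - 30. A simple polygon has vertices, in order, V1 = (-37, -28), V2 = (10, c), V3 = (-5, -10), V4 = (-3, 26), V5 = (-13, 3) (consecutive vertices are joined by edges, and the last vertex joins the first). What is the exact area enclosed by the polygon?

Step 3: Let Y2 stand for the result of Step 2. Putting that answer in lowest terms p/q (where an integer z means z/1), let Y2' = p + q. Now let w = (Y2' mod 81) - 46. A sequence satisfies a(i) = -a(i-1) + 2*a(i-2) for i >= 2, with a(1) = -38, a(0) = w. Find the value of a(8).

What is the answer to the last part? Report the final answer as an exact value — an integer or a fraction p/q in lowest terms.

3918

Step 1: total draws C(16,5) = 4368; favorable C(3,1)*C(13,4) = 2145; P = 55/112; answer 55/112
Step 2: Y1 = 55/112; threaded value p + q = 167; c = -13; cross terms: (-37*-13 - 10*-28)=761, (10*-10 - -5*-13)=-165, (-5*26 - -3*-10)=-160, (-3*3 - -13*26)=329, (-13*-28 - -37*3)=475; twice the area = |1240| = 1240; area = 620; answer 620
Step 3: Y2 = 620; threaded value p + q = 621; w = 8; a(2) = -1*(-38) + 2*(8) = 54; iterating: a(2)=54, a(3)=-130, a(4)=238, a(5)=-498, a(6)=974, a(7)=-1970, a(8)=3918; answer 3918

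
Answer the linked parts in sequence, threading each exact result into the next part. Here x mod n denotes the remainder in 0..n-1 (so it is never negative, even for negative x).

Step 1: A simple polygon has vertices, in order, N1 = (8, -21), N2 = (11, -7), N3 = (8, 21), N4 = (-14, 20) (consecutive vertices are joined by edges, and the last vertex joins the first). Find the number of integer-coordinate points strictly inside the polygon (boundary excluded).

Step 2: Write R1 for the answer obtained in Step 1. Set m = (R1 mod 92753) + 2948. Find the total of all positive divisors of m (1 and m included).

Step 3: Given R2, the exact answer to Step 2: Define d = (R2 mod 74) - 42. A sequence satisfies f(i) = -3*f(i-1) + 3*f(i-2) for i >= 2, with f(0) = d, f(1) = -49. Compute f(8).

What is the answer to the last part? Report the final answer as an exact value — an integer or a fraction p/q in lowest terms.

Step 1: cross terms: (8*-7 - 11*-21)=175, (11*21 - 8*-7)=287, (8*20 - -14*21)=454, (-14*-21 - 8*20)=134; twice the area = |1050| = 1050; area = 525; boundary points = 1 + 1 + 1 + 1 = 4; strictly interior points = area - boundary/2 + 1 = 524; answer 524
Step 2: R1 = 524; m = 3472; 3472 = 2^4 * 7 * 31; sigma = (1 + 2 + 4 + 8 + 16) * (1 + 7) * (1 + 31) = 31 * 8 * 32 = 7936; answer 7936
Step 3: R2 = 7936; d = -24; f(2) = -3*(-49) + 3*(-24) = 75; iterating: f(2)=75, f(3)=-372, f(4)=1341, f(5)=-5139, f(6)=19440, f(7)=-73737, f(8)=279531; answer 279531

279531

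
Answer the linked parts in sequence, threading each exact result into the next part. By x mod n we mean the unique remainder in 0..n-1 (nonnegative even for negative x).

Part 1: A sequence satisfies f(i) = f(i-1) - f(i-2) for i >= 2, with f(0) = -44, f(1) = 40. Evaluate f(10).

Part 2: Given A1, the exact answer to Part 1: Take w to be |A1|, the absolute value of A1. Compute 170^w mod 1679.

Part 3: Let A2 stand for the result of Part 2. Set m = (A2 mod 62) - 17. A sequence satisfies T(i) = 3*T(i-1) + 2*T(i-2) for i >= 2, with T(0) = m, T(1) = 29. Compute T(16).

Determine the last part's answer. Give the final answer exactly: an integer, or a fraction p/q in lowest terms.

Part 1: f(2) = 1*(40) - 1*(-44) = 84; iterating: f(2)=84, f(3)=44, f(4)=-40, f(5)=-84, f(6)=-44, f(7)=40, f(8)=84, f(9)=44, f(10)=-40; answer -40
Part 2: A1 = -40; w = 40; squarings mod 1679: 170^1=170, 170^2=357, 170^4=1524, 170^8=519, 170^16=721, 170^32=1030; 170^40 = 170^8 * 170^32 = 648 (mod 1679); answer 648
Part 3: A2 = 648; m = 11; T(2) = 3*(29) + 2*(11) = 109; iterating: T(2)=109, T(3)=385, T(4)=1373, T(5)=4889, T(6)=17413, T(7)=62017, T(8)=220877, T(9)=786665, T(10)=2801749, T(11)=9978577, T(12)=35539229, T(13)=126574841, T(14)=450802981, T(15)=1605558625, T(16)=5718281837; answer 5718281837

5718281837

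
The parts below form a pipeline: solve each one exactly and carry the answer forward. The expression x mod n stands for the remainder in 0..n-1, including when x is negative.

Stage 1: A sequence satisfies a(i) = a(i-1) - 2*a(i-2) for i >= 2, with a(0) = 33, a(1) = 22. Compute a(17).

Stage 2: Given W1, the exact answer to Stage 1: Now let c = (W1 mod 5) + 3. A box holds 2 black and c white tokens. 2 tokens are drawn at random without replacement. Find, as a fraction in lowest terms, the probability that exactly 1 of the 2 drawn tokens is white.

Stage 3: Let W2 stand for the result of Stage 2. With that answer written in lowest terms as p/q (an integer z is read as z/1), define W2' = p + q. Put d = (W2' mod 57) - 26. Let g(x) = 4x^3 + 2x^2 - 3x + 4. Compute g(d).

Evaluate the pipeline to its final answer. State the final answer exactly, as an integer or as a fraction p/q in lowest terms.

Stage 1: a(2) = 1*(22) - 2*(33) = -44; iterating: a(2)=-44, a(3)=-88, a(4)=0, a(5)=176, a(6)=176, a(7)=-176, a(8)=-528, a(9)=-176, a(10)=880, a(11)=1232, a(12)=-528, a(13)=-2992, a(14)=-1936, a(15)=4048, a(16)=7920, a(17)=-176; answer -176
Stage 2: W1 = -176; c = 7; total draws C(9,2) = 36; favorable C(7,1)*C(2,1) = 14; P = 7/18; answer 7/18
Stage 3: W2 = 7/18; threaded value p + q = 25; d = -1; 4*(-1)^3 + 2*(-1)^2 - 3*(-1)^1 + 4 = (-4) + (2) + (3) + (4) = 5; answer 5

5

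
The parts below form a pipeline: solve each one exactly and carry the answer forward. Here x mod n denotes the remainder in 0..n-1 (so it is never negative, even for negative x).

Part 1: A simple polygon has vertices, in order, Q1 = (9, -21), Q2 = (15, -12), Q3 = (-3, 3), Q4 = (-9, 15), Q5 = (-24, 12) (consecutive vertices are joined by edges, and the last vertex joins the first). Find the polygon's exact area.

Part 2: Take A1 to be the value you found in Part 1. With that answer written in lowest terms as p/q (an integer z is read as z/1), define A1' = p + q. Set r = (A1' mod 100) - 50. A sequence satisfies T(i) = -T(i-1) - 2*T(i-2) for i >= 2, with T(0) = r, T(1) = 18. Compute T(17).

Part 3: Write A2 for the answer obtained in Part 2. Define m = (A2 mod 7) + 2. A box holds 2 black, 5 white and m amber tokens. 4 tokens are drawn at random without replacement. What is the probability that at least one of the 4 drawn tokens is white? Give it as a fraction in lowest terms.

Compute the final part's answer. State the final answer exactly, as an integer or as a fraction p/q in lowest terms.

125/126

Part 1: cross terms: (9*-12 - 15*-21)=207, (15*3 - -3*-12)=9, (-3*15 - -9*3)=-18, (-9*12 - -24*15)=252, (-24*-21 - 9*12)=396; twice the area = |846| = 846; area = 423; answer 423
Part 2: A1 = 423; threaded value p + q = 424; r = -26; T(2) = -1*(18) - 2*(-26) = 34; iterating: T(2)=34, T(3)=-70, T(4)=2, T(5)=138, T(6)=-142, T(7)=-134, T(8)=418, T(9)=-150, T(10)=-686, T(11)=986, T(12)=386, T(13)=-2358, T(14)=1586, T(15)=3130, T(16)=-6302, T(17)=42; answer 42
Part 3: A2 = 42; m = 2; total draws C(9,4) = 126; complement C(4,4) = 1; favorable 126 - 1 = 125; P = 125/126; answer 125/126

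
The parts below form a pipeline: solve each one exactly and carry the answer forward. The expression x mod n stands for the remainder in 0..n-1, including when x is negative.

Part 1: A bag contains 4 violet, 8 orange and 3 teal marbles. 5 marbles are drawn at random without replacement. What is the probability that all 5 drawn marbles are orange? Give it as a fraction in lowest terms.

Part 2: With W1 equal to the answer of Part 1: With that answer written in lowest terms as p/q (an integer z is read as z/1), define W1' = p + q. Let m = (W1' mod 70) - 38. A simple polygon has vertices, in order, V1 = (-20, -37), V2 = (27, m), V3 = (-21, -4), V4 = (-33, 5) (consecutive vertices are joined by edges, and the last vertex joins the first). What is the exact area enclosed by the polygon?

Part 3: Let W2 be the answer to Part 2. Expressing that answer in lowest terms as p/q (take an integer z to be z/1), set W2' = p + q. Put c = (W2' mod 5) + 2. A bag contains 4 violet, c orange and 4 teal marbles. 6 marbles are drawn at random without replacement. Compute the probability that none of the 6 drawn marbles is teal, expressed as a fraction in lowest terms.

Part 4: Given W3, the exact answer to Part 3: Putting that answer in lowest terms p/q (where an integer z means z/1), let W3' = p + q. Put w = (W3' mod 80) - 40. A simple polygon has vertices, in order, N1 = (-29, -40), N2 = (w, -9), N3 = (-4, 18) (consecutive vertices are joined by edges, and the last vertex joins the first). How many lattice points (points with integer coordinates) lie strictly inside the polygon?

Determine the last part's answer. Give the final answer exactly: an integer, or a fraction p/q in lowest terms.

1323

Part 1: total draws C(15,5) = 3003; favorable C(8,5) = 56; P = 8/429; answer 8/429
Part 2: W1 = 8/429; threaded value p + q = 437; m = -21; cross terms: (-20*-21 - 27*-37)=1419, (27*-4 - -21*-21)=-549, (-21*5 - -33*-4)=-237, (-33*-37 - -20*5)=1321; twice the area = |1954| = 1954; area = 977; answer 977
Part 3: W2 = 977; threaded value p + q = 978; c = 5; total draws C(13,6) = 1716; favorable C(9,6) = 84; P = 7/143; answer 7/143
Part 4: W3 = 7/143; threaded value p + q = 150; w = 30; cross terms: (-29*-9 - 30*-40)=1461, (30*18 - -4*-9)=504, (-4*-40 - -29*18)=682; twice the area = |2647| = 2647; area = 2647/2; boundary points = 1 + 1 + 1 = 3; strictly interior points = area - boundary/2 + 1 = 1323; answer 1323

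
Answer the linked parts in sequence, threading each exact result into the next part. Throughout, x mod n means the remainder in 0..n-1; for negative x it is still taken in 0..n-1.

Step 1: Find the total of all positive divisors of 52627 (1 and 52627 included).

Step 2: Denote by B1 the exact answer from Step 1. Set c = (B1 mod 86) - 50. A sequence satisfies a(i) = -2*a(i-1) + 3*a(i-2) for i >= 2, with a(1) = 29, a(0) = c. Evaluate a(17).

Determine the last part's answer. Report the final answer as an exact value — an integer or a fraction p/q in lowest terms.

-96855091

Step 1: 52627 is prime, so its only divisors are 1 and 52627; sigma = 1 + 52627 = 52628; answer 52628
Step 2: B1 = 52628; c = 32; a(2) = -2*(29) + 3*(32) = 38; iterating: a(2)=38, a(3)=11, a(4)=92, a(5)=-151, a(6)=578, a(7)=-1609, a(8)=4952, a(9)=-14731, a(10)=44318, a(11)=-132829, a(12)=398612, a(13)=-1195711, a(14)=3587258, a(15)=-10761649, a(16)=32285072, a(17)=-96855091; answer -96855091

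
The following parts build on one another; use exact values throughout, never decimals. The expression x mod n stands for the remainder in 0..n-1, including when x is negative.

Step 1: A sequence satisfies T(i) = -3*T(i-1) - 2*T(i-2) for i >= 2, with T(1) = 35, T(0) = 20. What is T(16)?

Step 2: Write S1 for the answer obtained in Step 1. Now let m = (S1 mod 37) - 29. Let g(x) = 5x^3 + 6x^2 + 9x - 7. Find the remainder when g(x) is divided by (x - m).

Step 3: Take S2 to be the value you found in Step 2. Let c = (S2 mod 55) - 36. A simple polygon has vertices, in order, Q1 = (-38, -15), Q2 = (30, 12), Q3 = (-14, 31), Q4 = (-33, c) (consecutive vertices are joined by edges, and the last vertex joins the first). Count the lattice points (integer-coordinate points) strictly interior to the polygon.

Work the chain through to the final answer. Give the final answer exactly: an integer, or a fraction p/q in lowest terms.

Step 1: T(2) = -3*(35) - 2*(20) = -145; iterating: T(2)=-145, T(3)=365, T(4)=-805, T(5)=1685, T(6)=-3445, T(7)=6965, T(8)=-14005, T(9)=28085, T(10)=-56245, T(11)=112565, T(12)=-225205, T(13)=450485, T(14)=-901045, T(15)=1802165, T(16)=-3604405; answer -3604405
Step 2: S1 = -3604405; m = -5; remainder = value at the root: 5*(-5)^3 + 6*(-5)^2 + 9*(-5)^1 - 7 = (-625) + (150) + (-45) + (-7) = -527; answer -527
Step 3: S2 = -527; c = -13; cross terms: (-38*12 - 30*-15)=-6, (30*31 - -14*12)=1098, (-14*-13 - -33*31)=1205, (-33*-15 - -38*-13)=1; twice the area = |2298| = 2298; area = 1149; boundary points = 1 + 1 + 1 + 1 = 4; strictly interior points = area - boundary/2 + 1 = 1148; answer 1148

1148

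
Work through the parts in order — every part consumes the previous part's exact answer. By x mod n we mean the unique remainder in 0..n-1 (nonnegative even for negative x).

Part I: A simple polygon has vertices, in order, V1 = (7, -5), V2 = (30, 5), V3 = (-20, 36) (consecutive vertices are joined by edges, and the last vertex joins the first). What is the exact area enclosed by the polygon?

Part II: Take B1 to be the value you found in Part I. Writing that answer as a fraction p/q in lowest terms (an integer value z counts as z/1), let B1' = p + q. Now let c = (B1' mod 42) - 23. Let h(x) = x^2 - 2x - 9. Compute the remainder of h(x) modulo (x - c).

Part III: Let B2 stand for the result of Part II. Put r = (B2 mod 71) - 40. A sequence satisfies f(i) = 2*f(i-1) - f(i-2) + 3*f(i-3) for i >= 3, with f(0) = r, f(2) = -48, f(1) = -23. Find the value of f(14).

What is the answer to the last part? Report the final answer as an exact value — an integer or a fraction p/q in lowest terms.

-851022

Part I: cross terms: (7*5 - 30*-5)=185, (30*36 - -20*5)=1180, (-20*-5 - 7*36)=-152; twice the area = |1213| = 1213; area = 1213/2; answer 1213/2
Part II: B1 = 1213/2; threaded value p + q = 1215; c = 16; remainder = value at the root: 1*(16)^2 - 2*(16)^1 - 9 = (256) + (-32) + (-9) = 215; answer 215
Part III: B2 = 215; r = -38; f(3) = 2*(-48) - 1*(-23) + 3*(-38) = -187; iterating: f(3)=-187, f(4)=-395, f(5)=-747, f(6)=-1660, f(7)=-3758, f(8)=-8097, f(9)=-17416, f(10)=-38009, f(11)=-82893, f(12)=-180025, f(13)=-391184, f(14)=-851022; answer -851022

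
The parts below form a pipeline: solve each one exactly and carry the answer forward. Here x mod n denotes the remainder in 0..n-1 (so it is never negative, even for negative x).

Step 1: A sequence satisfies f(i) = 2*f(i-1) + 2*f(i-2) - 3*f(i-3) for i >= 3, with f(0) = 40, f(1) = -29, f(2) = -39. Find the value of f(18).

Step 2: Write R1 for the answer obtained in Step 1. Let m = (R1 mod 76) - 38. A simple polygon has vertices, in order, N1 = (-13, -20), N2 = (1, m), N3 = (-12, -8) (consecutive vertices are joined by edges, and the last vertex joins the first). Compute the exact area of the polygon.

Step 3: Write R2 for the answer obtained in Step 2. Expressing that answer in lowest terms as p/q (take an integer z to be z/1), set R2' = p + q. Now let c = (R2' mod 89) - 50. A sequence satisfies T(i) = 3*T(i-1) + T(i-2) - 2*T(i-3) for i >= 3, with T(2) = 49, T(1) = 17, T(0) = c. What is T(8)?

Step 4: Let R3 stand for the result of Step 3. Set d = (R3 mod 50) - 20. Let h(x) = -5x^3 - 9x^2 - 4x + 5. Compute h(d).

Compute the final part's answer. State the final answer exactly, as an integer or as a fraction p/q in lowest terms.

14915

Step 1: f(3) = 2*(-39) + 2*(-29) - 3*(40) = -256; iterating: f(3)=-256, f(4)=-503, f(5)=-1401, f(6)=-3040, f(7)=-7373, f(8)=-16623, f(9)=-38872, f(10)=-88871, f(11)=-205617, f(12)=-472360, f(13)=-1089341, f(14)=-2506551, f(15)=-5774704, f(16)=-13294487, f(17)=-30618729, f(18)=-70502320; answer -70502320
Step 2: R1 = -70502320; m = 30; cross terms: (-13*30 - 1*-20)=-370, (1*-8 - -12*30)=352, (-12*-20 - -13*-8)=136; twice the area = |118| = 118; area = 59; answer 59
Step 3: R2 = 59; threaded value p + q = 60; c = 10; T(3) = 3*(49) + 1*(17) - 2*(10) = 144; iterating: T(3)=144, T(4)=447, T(5)=1387, T(6)=4320, T(7)=13453, T(8)=41905; answer 41905
Step 4: R3 = 41905; d = -15; -5*(-15)^3 - 9*(-15)^2 - 4*(-15)^1 + 5 = (16875) + (-2025) + (60) + (5) = 14915; answer 14915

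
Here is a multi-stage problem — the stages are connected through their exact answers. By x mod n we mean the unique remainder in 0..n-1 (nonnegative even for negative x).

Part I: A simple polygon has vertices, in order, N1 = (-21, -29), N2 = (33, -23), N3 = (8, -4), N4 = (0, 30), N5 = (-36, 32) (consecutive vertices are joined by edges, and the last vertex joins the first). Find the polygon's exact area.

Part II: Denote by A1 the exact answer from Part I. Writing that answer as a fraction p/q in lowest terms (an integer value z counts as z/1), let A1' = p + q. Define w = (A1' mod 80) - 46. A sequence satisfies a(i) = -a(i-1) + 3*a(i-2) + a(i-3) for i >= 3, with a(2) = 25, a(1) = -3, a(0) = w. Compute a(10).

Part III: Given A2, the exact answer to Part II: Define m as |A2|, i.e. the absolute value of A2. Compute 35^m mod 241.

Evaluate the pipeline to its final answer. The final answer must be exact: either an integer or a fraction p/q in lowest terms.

Part I: cross terms: (-21*-23 - 33*-29)=1440, (33*-4 - 8*-23)=52, (8*30 - 0*-4)=240, (0*32 - -36*30)=1080, (-36*-29 - -21*32)=1716; twice the area = |4528| = 4528; area = 2264; answer 2264
Part II: A1 = 2264; threaded value p + q = 2265; w = -21; a(3) = -1*(25) + 3*(-3) + 1*(-21) = -55; iterating: a(3)=-55, a(4)=127, a(5)=-267, a(6)=593, a(7)=-1267, a(8)=2779, a(9)=-5987, a(10)=13057; answer 13057
Part III: A2 = 13057; m = 13057; squarings mod 241: 35^1=35, 35^2=20, 35^4=159, 35^8=217, 35^16=94, 35^32=160, 35^64=54, 35^128=24, 35^256=94, 35^512=160, 35^1024=54, 35^2048=24, 35^4096=94, 35^8192=160; 35^13057 = 35^1 * 35^256 * 35^512 * 35^4096 * 35^8192 = 186 (mod 241); answer 186

186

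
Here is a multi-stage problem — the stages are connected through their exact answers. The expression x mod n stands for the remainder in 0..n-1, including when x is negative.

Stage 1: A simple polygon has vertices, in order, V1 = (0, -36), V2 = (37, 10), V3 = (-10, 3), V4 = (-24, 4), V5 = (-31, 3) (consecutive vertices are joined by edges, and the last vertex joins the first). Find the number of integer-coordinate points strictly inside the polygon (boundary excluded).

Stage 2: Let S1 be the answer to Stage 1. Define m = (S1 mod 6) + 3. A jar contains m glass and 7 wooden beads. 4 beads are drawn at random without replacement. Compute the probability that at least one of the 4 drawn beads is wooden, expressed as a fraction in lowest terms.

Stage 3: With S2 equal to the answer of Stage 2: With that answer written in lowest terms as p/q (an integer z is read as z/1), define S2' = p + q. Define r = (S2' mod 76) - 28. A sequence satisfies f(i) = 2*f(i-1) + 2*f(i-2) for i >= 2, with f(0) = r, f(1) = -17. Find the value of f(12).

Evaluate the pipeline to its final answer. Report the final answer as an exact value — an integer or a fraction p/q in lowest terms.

-227392

Stage 1: cross terms: (0*10 - 37*-36)=1332, (37*3 - -10*10)=211, (-10*4 - -24*3)=32, (-24*3 - -31*4)=52, (-31*-36 - 0*3)=1116; twice the area = |2743| = 2743; area = 2743/2; boundary points = 1 + 1 + 1 + 1 + 1 = 5; strictly interior points = area - boundary/2 + 1 = 1370; answer 1370
Stage 2: S1 = 1370; m = 5; total draws C(12,4) = 495; complement C(5,4) = 5; favorable 495 - 5 = 490; P = 98/99; answer 98/99
Stage 3: S2 = 98/99; threaded value p + q = 197; r = 17; f(2) = 2*(-17) + 2*(17) = 0; iterating: f(2)=0, f(3)=-34, f(4)=-68, f(5)=-204, f(6)=-544, f(7)=-1496, f(8)=-4080, f(9)=-11152, f(10)=-30464, f(11)=-83232, f(12)=-227392; answer -227392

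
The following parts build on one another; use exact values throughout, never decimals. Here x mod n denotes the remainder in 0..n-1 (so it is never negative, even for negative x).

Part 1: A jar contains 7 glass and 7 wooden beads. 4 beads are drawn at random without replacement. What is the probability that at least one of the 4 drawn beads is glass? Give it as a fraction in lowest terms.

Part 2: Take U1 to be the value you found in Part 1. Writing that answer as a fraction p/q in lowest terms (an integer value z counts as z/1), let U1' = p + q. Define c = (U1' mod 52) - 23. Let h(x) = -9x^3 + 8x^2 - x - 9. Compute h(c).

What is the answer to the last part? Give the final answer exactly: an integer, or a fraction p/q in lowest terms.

Part 1: total draws C(14,4) = 1001; complement C(7,4) = 35; favorable 1001 - 35 = 966; P = 138/143; answer 138/143
Part 2: U1 = 138/143; threaded value p + q = 281; c = -2; -9*(-2)^3 + 8*(-2)^2 - 1*(-2)^1 - 9 = (72) + (32) + (2) + (-9) = 97; answer 97

97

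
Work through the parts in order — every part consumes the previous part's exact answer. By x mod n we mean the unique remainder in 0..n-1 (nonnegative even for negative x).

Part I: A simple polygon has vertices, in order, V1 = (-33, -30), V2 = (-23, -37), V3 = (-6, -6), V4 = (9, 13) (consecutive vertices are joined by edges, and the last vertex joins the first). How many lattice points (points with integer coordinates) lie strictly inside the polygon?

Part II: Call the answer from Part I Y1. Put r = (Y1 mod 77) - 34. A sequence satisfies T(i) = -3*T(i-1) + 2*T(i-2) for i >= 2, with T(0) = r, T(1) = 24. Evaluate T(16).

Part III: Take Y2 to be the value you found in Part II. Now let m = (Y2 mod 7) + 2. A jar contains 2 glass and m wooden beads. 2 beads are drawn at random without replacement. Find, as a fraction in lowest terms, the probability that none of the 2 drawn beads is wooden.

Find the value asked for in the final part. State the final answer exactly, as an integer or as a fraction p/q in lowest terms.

Part I: cross terms: (-33*-37 - -23*-30)=531, (-23*-6 - -6*-37)=-84, (-6*13 - 9*-6)=-24, (9*-30 - -33*13)=159; twice the area = |582| = 582; area = 291; boundary points = 1 + 1 + 1 + 1 = 4; strictly interior points = area - boundary/2 + 1 = 290; answer 290
Part II: Y1 = 290; r = 25; T(2) = -3*(24) + 2*(25) = -22; iterating: T(2)=-22, T(3)=114, T(4)=-386, T(5)=1386, T(6)=-4930, T(7)=17562, T(8)=-62546, T(9)=222762, T(10)=-793378, T(11)=2825658, T(12)=-10063730, T(13)=35842506, T(14)=-127654978, T(15)=454649946, T(16)=-1619259794; answer -1619259794
Part III: Y2 = -1619259794; m = 4; total draws C(6,2) = 15; favorable C(2,2) = 1; P = 1/15; answer 1/15

1/15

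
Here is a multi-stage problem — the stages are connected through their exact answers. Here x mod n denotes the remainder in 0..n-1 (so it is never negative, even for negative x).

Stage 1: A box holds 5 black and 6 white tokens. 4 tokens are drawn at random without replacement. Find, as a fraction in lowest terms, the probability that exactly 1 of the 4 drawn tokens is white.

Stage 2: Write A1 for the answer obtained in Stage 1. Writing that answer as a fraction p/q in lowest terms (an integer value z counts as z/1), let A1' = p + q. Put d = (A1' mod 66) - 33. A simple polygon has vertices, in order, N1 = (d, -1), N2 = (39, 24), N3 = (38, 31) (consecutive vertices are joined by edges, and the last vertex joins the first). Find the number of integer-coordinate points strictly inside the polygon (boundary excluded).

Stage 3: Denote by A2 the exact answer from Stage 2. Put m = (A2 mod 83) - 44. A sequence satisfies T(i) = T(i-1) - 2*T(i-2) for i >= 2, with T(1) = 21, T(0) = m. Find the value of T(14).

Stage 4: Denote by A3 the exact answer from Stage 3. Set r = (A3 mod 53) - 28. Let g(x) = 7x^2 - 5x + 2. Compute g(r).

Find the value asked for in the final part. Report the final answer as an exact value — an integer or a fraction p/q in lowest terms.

1652

Stage 1: total draws C(11,4) = 330; favorable C(6,1)*C(5,3) = 60; P = 2/11; answer 2/11
Stage 2: A1 = 2/11; threaded value p + q = 13; d = -20; cross terms: (-20*24 - 39*-1)=-441, (39*31 - 38*24)=297, (38*-1 - -20*31)=582; twice the area = |438| = 438; area = 219; boundary points = 1 + 1 + 2 = 4; strictly interior points = area - boundary/2 + 1 = 218; answer 218
Stage 3: A2 = 218; m = 8; T(2) = 1*(21) - 2*(8) = 5; iterating: T(2)=5, T(3)=-37, T(4)=-47, T(5)=27, T(6)=121, T(7)=67, T(8)=-175, T(9)=-309, T(10)=41, T(11)=659, T(12)=577, T(13)=-741, T(14)=-1895; answer -1895
Stage 4: A3 = -1895; r = -15; 7*(-15)^2 - 5*(-15)^1 + 2 = (1575) + (75) + (2) = 1652; answer 1652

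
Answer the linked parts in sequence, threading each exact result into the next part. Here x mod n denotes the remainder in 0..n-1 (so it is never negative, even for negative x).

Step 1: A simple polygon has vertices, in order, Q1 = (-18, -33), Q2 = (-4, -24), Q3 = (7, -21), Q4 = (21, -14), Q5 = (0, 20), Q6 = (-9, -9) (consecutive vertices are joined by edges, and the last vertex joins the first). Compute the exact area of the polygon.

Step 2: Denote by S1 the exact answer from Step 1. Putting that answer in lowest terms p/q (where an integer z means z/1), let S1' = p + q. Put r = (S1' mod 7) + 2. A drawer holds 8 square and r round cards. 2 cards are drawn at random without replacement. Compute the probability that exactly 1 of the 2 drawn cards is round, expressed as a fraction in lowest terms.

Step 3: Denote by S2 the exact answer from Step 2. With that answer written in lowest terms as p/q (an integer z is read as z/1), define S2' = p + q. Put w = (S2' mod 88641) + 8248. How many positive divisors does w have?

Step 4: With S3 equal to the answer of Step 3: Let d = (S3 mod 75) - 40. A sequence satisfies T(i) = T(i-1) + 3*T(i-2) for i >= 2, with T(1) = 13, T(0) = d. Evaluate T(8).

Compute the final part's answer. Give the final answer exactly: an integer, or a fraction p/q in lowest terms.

-8237

Step 1: cross terms: (-18*-24 - -4*-33)=300, (-4*-21 - 7*-24)=252, (7*-14 - 21*-21)=343, (21*20 - 0*-14)=420, (0*-9 - -9*20)=180, (-9*-33 - -18*-9)=135; twice the area = |1630| = 1630; area = 815; answer 815
Step 2: S1 = 815; threaded value p + q = 816; r = 6; total draws C(14,2) = 91; favorable C(6,1)*C(8,1) = 48; P = 48/91; answer 48/91
Step 3: S2 = 48/91; threaded value p + q = 139; w = 8387; 8387 is prime, so its only divisors are 1 and 8387; count = 2; answer 2
Step 4: S3 = 2; d = -38; T(2) = 1*(13) + 3*(-38) = -101; iterating: T(2)=-101, T(3)=-62, T(4)=-365, T(5)=-551, T(6)=-1646, T(7)=-3299, T(8)=-8237; answer -8237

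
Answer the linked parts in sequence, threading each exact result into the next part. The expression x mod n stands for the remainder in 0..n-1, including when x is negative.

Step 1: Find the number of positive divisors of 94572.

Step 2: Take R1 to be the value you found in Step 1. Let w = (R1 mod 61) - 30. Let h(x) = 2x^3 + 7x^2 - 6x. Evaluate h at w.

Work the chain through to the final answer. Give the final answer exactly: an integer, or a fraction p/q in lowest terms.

Step 1: 94572 = 2^2 * 3^2 * 37 * 71; number of divisors = (2+1) * (2+1) * (1+1) * (1+1) = 36; answer 36
Step 2: R1 = 36; w = 6; 2*(6)^3 + 7*(6)^2 - 6*(6)^1 = (432) + (252) + (-36) = 648; answer 648

648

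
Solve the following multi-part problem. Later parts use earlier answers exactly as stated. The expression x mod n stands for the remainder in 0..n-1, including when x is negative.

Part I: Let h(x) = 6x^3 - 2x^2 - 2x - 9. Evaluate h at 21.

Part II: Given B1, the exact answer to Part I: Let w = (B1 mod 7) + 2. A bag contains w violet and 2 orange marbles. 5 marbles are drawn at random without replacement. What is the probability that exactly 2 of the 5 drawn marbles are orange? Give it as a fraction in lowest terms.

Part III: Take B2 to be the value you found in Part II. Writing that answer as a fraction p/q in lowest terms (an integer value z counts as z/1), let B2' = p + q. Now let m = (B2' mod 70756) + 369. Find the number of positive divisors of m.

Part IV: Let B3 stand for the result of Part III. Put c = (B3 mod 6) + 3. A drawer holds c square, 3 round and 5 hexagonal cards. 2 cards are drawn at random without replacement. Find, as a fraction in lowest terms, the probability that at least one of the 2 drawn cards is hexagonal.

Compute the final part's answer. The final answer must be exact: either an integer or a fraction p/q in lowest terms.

Part I: 6*(21)^3 - 2*(21)^2 - 2*(21)^1 - 9 = (55566) + (-882) + (-42) + (-9) = 54633; answer 54633
Part II: B1 = 54633; w = 7; total draws C(9,5) = 126; favorable C(2,2)*C(7,3) = 35; P = 5/18; answer 5/18
Part III: B2 = 5/18; threaded value p + q = 23; m = 392; 392 = 2^3 * 7^2; number of divisors = (3+1) * (2+1) = 12; answer 12
Part IV: B3 = 12; c = 3; total draws C(11,2) = 55; complement C(6,2) = 15; favorable 55 - 15 = 40; P = 8/11; answer 8/11

8/11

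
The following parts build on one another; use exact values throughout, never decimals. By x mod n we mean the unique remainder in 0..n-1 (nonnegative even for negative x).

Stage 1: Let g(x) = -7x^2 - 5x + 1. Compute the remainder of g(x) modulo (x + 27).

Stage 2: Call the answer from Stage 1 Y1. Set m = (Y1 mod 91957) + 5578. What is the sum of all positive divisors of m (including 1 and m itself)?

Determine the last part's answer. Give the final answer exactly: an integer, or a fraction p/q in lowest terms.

288000

Stage 1: remainder = value at the root: -7*(-27)^2 - 5*(-27)^1 + 1 = (-5103) + (135) + (1) = -4967; answer -4967
Stage 2: Y1 = -4967; m = 92568; 92568 = 2^3 * 3 * 7 * 19 * 29; sigma = (1 + 2 + 4 + 8) * (1 + 3) * (1 + 7) * (1 + 19) * (1 + 29) = 15 * 4 * 8 * 20 * 30 = 288000; answer 288000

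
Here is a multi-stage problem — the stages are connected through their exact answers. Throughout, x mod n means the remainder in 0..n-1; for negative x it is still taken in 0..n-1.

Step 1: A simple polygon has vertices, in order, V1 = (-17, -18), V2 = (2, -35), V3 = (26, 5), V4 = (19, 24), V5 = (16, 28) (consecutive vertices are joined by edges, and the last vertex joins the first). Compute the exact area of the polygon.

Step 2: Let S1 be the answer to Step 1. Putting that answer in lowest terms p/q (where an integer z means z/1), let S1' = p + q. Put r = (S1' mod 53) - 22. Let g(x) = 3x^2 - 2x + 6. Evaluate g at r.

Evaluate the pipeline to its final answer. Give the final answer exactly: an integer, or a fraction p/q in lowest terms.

1287

Step 1: cross terms: (-17*-35 - 2*-18)=631, (2*5 - 26*-35)=920, (26*24 - 19*5)=529, (19*28 - 16*24)=148, (16*-18 - -17*28)=188; twice the area = |2416| = 2416; area = 1208; answer 1208
Step 2: S1 = 1208; threaded value p + q = 1209; r = 21; 3*(21)^2 - 2*(21)^1 + 6 = (1323) + (-42) + (6) = 1287; answer 1287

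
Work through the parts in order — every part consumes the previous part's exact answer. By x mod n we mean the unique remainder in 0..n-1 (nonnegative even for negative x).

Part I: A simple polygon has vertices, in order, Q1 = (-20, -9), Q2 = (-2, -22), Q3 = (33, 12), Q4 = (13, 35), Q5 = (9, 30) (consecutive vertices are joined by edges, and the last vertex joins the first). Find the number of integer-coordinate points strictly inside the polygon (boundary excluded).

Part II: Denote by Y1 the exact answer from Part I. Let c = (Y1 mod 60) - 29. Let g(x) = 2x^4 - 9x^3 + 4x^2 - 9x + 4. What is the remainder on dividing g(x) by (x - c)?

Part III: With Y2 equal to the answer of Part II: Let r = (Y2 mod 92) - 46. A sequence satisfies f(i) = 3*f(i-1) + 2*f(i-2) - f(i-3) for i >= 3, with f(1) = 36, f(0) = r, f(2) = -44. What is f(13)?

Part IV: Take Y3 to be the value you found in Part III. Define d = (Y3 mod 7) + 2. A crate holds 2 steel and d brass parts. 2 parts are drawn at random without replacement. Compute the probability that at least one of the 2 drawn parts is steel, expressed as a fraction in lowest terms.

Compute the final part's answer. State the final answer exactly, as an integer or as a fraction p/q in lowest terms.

Part I: cross terms: (-20*-22 - -2*-9)=422, (-2*12 - 33*-22)=702, (33*35 - 13*12)=999, (13*30 - 9*35)=75, (9*-9 - -20*30)=519; twice the area = |2717| = 2717; area = 2717/2; boundary points = 1 + 1 + 1 + 1 + 1 = 5; strictly interior points = area - boundary/2 + 1 = 1357; answer 1357
Part II: Y1 = 1357; c = 8; remainder = value at the root: 2*(8)^4 - 9*(8)^3 + 4*(8)^2 - 9*(8)^1 + 4 = (8192) + (-4608) + (256) + (-72) + (4) = 3772; answer 3772
Part III: Y2 = 3772; r = -46; f(3) = 3*(-44) + 2*(36) - 1*(-46) = -14; iterating: f(3)=-14, f(4)=-166, f(5)=-482, f(6)=-1764, f(7)=-6090, f(8)=-21316, f(9)=-74364, f(10)=-259634, f(11)=-906314, f(12)=-3163846, f(13)=-11044532; answer -11044532
Part IV: Y3 = -11044532; d = 7; total draws C(9,2) = 36; complement C(7,2) = 21; favorable 36 - 21 = 15; P = 5/12; answer 5/12

5/12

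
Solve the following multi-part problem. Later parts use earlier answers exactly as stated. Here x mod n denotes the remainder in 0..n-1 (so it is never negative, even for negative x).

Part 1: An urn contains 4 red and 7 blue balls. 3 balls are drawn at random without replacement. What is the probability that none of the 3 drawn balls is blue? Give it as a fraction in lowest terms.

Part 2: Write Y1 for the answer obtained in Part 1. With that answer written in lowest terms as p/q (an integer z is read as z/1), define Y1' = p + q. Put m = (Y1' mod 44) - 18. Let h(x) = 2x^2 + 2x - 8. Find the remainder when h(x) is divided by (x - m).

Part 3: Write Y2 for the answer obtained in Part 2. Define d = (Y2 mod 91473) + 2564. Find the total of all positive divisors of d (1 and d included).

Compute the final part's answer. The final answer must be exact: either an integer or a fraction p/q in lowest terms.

5810

Part 1: total draws C(11,3) = 165; favorable C(4,3) = 4; P = 4/165; answer 4/165
Part 2: Y1 = 4/165; threaded value p + q = 169; m = 19; remainder = value at the root: 2*(19)^2 + 2*(19)^1 - 8 = (722) + (38) + (-8) = 752; answer 752
Part 3: Y2 = 752; d = 3316; 3316 = 2^2 * 829; sigma = (1 + 2 + 4) * (1 + 829) = 7 * 830 = 5810; answer 5810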